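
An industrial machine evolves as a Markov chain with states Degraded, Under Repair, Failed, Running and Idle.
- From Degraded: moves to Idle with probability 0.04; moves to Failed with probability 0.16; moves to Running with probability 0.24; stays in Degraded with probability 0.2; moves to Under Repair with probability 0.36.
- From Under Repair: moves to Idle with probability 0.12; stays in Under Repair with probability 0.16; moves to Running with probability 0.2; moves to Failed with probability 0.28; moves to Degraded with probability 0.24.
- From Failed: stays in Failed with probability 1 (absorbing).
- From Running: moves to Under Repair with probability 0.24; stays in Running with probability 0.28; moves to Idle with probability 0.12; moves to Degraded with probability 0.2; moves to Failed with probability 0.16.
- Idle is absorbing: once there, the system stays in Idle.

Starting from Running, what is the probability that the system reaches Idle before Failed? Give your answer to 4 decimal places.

0.3527

Let h(s) be the probability of absorption at Idle starting from transient state s. Then h(Idle) = 1 and h(Failed) = 0. By first-step analysis:
h(Degraded) = 0.2·h(Degraded) + 0.36·h(Under Repair) + 0.16·0 + 0.24·h(Running) + 0.04·1
h(Under Repair) = 0.24·h(Degraded) + 0.16·h(Under Repair) + 0.28·0 + 0.2·h(Running) + 0.12·1
h(Running) = 0.2·h(Degraded) + 0.24·h(Under Repair) + 0.16·0 + 0.28·h(Running) + 0.12·1
Solving: h(Degraded) = 0.2959, h(Under Repair) = 0.3114, h(Running) = 0.3527.
Starting from Running, the probability is 0.3527.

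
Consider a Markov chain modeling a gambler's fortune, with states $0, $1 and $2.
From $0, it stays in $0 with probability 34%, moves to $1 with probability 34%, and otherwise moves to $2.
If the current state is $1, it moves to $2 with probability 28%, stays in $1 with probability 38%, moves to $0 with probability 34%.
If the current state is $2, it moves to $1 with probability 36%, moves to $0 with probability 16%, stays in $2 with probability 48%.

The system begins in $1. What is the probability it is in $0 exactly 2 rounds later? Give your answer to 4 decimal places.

0.2896

Sum over the intermediate state after 1 round:
P = P($1→$0)·P($0→$0) + P($1→$1)·P($1→$0) + P($1→$2)·P($2→$0)
  = 0.34×0.34 + 0.38×0.34 + 0.28×0.16
  = 0.1156 + 0.1292 + 0.0448 = 0.2896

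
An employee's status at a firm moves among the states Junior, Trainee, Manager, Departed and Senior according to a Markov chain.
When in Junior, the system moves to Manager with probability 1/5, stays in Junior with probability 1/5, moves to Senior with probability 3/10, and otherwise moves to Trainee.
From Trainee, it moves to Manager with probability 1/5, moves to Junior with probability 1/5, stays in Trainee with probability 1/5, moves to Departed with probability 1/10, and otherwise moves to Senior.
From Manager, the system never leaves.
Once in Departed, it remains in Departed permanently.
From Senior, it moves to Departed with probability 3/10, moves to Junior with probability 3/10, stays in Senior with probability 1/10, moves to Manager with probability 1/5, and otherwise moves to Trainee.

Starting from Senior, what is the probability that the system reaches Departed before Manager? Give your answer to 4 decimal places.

0.4860

Let h(s) be the probability of absorption at Departed starting from transient state s. Then h(Departed) = 1 and h(Manager) = 0. By first-step analysis:
h(Junior) = 0.2·h(Junior) + 0.3·h(Trainee) + 0.2·0 + 0.3·h(Senior)
h(Trainee) = 0.2·h(Junior) + 0.2·h(Trainee) + 0.2·0 + 0.1·1 + 0.3·h(Senior)
h(Senior) = 0.3·h(Junior) + 0.1·h(Trainee) + 0.2·0 + 0.3·1 + 0.1·h(Senior)
Solving: h(Junior) = 0.3282, h(Trainee) = 0.3893, h(Senior) = 0.4860.
Starting from Senior, the probability is 0.4860.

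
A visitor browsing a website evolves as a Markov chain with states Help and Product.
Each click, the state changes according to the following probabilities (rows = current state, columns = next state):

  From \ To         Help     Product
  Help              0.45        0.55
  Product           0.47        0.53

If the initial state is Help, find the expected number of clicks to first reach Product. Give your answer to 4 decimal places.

1.8182

Let t(s) be the expected number of clicks to first reach Product from state s, with t(Product) = 0. Conditioning on the first click:
t(Help) = 1 + 0.45·t(Help)
Solving: t(Help) = 1.8182.
Expected clicks from Help to Product: 1.8182.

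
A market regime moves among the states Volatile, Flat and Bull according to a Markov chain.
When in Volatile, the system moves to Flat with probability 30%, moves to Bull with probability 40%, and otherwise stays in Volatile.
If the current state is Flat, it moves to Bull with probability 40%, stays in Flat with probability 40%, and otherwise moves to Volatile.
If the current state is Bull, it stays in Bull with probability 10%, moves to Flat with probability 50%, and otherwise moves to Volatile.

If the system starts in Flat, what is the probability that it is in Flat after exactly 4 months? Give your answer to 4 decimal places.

0.4030

Propagate the distribution vector 4 months from Flat.
After 0 months: (0.0000, 1.0000, 0.0000)
After 1 month: (0.2000, 0.4000, 0.4000)
After 2 months: (0.3000, 0.4200, 0.2800)
After 3 months: (0.2860, 0.3980, 0.3160)
After 4 months: (0.2918, 0.4030, 0.3052)
P(in Flat after 4 months) = 0.4030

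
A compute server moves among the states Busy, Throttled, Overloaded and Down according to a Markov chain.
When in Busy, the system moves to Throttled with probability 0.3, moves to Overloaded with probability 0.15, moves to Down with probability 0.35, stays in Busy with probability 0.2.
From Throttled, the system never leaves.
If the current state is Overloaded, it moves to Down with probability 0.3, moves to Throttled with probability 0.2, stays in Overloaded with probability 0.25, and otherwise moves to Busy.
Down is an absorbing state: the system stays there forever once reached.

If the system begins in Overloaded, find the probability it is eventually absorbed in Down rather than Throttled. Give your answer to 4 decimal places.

0.5822

Let h(s) be the probability of absorption at Down starting from transient state s. Then h(Down) = 1 and h(Throttled) = 0. By first-step analysis:
h(Busy) = 0.2·h(Busy) + 0.3·0 + 0.15·h(Overloaded) + 0.35·1
h(Overloaded) = 0.25·h(Busy) + 0.2·0 + 0.25·h(Overloaded) + 0.3·1
Solving: h(Busy) = 0.5467, h(Overloaded) = 0.5822.
Starting from Overloaded, the probability is 0.5822.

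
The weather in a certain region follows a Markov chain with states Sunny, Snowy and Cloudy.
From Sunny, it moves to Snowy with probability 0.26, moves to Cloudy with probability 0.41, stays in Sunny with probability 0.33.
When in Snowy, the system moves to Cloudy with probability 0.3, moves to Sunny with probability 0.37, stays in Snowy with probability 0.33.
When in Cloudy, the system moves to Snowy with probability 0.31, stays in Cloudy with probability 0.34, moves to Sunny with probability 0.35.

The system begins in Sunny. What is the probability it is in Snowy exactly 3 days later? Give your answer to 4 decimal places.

Propagate the distribution vector 3 days from Sunny.
After 0 days: (1.0000, 0.0000, 0.0000)
After 1 day: (0.3300, 0.2600, 0.4100)
After 2 days: (0.3486, 0.2987, 0.3527)
After 3 days: (0.3490, 0.2985, 0.3525)
P(in Snowy after 3 days) = 0.2985

0.2985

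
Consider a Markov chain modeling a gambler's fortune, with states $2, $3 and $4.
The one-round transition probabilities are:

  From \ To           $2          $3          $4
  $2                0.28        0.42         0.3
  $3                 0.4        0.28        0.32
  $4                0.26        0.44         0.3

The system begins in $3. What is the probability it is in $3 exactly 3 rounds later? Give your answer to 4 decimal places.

0.3719

Propagate the distribution vector 3 rounds from $3.
After 0 rounds: (0.0000, 1.0000, 0.0000)
After 1 round: (0.4000, 0.2800, 0.3200)
After 2 rounds: (0.3072, 0.3872, 0.3056)
After 3 rounds: (0.3204, 0.3719, 0.3077)
P(in $3 after 3 rounds) = 0.3719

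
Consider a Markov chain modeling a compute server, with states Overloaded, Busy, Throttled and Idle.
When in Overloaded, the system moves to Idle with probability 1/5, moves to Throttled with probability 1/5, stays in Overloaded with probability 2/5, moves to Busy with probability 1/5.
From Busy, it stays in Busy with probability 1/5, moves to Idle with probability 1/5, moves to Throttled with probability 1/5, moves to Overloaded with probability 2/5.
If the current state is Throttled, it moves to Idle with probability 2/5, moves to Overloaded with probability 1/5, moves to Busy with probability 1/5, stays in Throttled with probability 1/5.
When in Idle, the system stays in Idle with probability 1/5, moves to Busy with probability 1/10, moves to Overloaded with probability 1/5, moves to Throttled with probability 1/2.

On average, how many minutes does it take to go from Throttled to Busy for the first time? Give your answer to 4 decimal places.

5.8537

Let t(s) be the expected number of minutes to first reach Busy from state s, with t(Busy) = 0. Conditioning on the first minute:
t(Overloaded) = 1 + 0.4·t(Overloaded) + 0.2·t(Throttled) + 0.2·t(Idle)
t(Throttled) = 1 + 0.2·t(Overloaded) + 0.2·t(Throttled) + 0.4·t(Idle)
t(Idle) = 1 + 0.2·t(Overloaded) + 0.5·t(Throttled) + 0.2·t(Idle)
Solving: t(Overloaded) = 5.7317, t(Throttled) = 5.8537, t(Idle) = 6.3415.
Expected minutes from Throttled to Busy: 5.8537.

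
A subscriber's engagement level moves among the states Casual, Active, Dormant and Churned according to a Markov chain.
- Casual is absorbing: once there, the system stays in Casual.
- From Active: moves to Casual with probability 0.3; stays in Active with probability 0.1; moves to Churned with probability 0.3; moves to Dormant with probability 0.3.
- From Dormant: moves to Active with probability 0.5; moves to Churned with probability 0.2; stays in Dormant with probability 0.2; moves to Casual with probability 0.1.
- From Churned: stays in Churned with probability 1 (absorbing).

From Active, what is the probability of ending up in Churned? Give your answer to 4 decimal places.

Let h(s) be the probability of absorption at Churned starting from transient state s. Then h(Churned) = 1 and h(Casual) = 0. By first-step analysis:
h(Active) = 0.3·0 + 0.1·h(Active) + 0.3·h(Dormant) + 0.3·1
h(Dormant) = 0.1·0 + 0.5·h(Active) + 0.2·h(Dormant) + 0.2·1
Solving: h(Active) = 0.5263, h(Dormant) = 0.5789.
Starting from Active, the probability is 0.5263.

0.5263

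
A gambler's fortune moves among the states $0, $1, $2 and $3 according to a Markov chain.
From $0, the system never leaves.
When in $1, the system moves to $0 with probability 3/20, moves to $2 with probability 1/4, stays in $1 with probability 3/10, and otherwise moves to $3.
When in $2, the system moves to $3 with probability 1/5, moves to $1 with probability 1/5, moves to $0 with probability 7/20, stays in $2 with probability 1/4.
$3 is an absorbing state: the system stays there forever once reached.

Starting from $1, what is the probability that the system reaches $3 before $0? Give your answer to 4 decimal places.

Let h(s) be the probability of absorption at $3 starting from transient state s. Then h($3) = 1 and h($0) = 0. By first-step analysis:
h($1) = 0.15·0 + 0.3·h($1) + 0.25·h($2) + 0.3·1
h($2) = 0.35·0 + 0.2·h($1) + 0.25·h($2) + 0.2·1
Solving: h($1) = 0.5789, h($2) = 0.4211.
Starting from $1, the probability is 0.5789.

0.5789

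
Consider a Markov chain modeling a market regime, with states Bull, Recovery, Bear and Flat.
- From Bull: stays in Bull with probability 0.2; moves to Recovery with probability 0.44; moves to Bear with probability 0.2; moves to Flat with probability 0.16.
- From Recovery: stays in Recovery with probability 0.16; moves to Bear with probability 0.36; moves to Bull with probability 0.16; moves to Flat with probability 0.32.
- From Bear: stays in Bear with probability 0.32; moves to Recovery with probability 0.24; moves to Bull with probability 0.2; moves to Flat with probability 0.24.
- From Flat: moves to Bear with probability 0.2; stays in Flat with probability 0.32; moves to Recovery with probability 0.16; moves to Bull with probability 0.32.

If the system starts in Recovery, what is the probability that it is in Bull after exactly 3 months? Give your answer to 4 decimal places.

0.2225

Propagate the distribution vector 3 months from Recovery.
After 0 months: (0.0000, 1.0000, 0.0000, 0.0000)
After 1 month: (0.1600, 0.1600, 0.3600, 0.3200)
After 2 months: (0.2320, 0.2336, 0.2688, 0.2656)
After 3 months: (0.2225, 0.2465, 0.2696, 0.2614)
P(in Bull after 3 months) = 0.2225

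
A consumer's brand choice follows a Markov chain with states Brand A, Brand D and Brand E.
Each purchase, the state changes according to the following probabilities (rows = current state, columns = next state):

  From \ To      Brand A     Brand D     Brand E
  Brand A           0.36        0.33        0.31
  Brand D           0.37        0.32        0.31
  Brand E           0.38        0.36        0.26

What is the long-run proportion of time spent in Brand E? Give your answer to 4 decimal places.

0.2952

Let the stationary distribution be π with π = πP and π_1 + π_2 + π_3 = 1.
π_1 = 0.36·π_1 + 0.37·π_2 + 0.38·π_3
π_2 = 0.33·π_1 + 0.32·π_2 + 0.36·π_3
Solving with the normalization constraint gives π = (0.3693, 0.3355, 0.2952).
So the stationary probability of Brand E is 0.2952.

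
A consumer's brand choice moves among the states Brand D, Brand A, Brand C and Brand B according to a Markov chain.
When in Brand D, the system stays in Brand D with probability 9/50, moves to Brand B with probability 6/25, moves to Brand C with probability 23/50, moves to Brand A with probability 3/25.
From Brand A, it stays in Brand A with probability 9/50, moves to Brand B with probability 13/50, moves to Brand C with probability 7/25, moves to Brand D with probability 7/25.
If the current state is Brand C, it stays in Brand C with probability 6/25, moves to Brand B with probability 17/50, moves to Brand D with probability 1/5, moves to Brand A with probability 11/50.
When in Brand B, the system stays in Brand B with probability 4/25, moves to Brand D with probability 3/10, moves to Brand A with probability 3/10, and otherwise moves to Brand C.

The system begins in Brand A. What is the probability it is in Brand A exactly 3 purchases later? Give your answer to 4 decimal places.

Propagate the distribution vector 3 purchases from Brand A.
After 0 purchases: (0.0000, 1.0000, 0.0000, 0.0000)
After 1 purchase: (0.2800, 0.1800, 0.2800, 0.2600)
After 2 purchases: (0.2348, 0.2056, 0.3088, 0.2508)
After 3 purchases: (0.2368, 0.2084, 0.2999, 0.2549)
P(in Brand A after 3 purchases) = 0.2084

0.2084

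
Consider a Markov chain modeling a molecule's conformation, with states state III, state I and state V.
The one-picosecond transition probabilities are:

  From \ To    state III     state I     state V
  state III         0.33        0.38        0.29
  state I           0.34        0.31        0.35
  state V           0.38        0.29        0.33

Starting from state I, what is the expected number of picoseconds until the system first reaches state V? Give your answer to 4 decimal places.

3.0321

Let t(s) be the expected number of picoseconds to first reach state V from state s, with t(state V) = 0. Conditioning on the first picosecond:
t(state III) = 1 + 0.33·t(state III) + 0.38·t(state I)
t(state I) = 1 + 0.34·t(state III) + 0.31·t(state I)
Solving: t(state III) = 3.2122, t(state I) = 3.0321.
Expected picoseconds from state I to state V: 3.0321.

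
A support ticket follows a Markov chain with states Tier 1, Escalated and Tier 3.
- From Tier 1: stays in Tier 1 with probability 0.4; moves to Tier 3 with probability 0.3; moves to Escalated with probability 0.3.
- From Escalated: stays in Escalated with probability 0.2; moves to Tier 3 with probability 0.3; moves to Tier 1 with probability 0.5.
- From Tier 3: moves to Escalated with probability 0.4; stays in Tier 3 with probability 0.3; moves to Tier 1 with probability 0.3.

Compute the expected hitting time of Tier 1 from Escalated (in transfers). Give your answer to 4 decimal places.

Let t(s) be the expected number of transfers to first reach Tier 1 from state s, with t(Tier 1) = 0. Conditioning on the first transfer:
t(Escalated) = 1 + 0.2·t(Escalated) + 0.3·t(Tier 3)
t(Tier 3) = 1 + 0.4·t(Escalated) + 0.3·t(Tier 3)
Solving: t(Escalated) = 2.2727, t(Tier 3) = 2.7273.
Expected transfers from Escalated to Tier 1: 2.2727.

2.2727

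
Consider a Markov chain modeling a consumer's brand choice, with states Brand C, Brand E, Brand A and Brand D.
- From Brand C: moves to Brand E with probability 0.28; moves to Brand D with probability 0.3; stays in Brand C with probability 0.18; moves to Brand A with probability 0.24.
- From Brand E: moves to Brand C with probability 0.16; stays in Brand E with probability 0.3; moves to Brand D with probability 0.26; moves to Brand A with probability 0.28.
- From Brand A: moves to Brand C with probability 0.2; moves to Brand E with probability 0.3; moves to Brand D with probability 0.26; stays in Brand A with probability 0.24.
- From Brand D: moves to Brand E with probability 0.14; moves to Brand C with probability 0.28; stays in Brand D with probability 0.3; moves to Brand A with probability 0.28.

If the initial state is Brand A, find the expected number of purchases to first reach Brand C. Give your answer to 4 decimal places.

4.7304

Let t(s) be the expected number of purchases to first reach Brand C from state s, with t(Brand C) = 0. Conditioning on the first purchase:
t(Brand E) = 1 + 0.3·t(Brand E) + 0.28·t(Brand A) + 0.26·t(Brand D)
t(Brand A) = 1 + 0.3·t(Brand E) + 0.24·t(Brand A) + 0.26·t(Brand D)
t(Brand D) = 1 + 0.14·t(Brand E) + 0.28·t(Brand A) + 0.3·t(Brand D)
Solving: t(Brand E) = 4.9196, t(Brand A) = 4.7304, t(Brand D) = 4.3046.
Expected purchases from Brand A to Brand C: 4.7304.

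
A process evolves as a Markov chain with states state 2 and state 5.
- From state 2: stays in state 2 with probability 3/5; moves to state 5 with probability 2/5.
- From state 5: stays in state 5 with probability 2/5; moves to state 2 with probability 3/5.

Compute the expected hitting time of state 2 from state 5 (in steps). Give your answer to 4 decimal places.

1.6667

Let t(s) be the expected number of steps to first reach state 2 from state s, with t(state 2) = 0. Conditioning on the first step:
t(state 5) = 1 + 0.4·t(state 5)
Solving: t(state 5) = 1.6667.
Expected steps from state 5 to state 2: 1.6667.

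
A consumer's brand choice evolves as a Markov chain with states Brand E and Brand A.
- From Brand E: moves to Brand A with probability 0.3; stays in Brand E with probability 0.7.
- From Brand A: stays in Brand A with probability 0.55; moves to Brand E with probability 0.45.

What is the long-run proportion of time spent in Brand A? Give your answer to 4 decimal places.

Let the stationary distribution be π with π = πP and π_1 + π_2 = 1.
π_1 = 0.7·π_1 + 0.45·π_2
Solving with the normalization constraint gives π = (0.6000, 0.4000).
So the stationary probability of Brand A is 0.4000.

0.4000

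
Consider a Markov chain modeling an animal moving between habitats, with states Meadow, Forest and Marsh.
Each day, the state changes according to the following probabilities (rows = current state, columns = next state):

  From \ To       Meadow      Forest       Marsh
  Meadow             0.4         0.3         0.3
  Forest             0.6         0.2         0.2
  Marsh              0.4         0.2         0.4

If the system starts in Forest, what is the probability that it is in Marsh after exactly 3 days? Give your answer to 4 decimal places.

0.3040

Propagate the distribution vector 3 days from Forest.
After 0 days: (0.0000, 1.0000, 0.0000)
After 1 day: (0.6000, 0.2000, 0.2000)
After 2 days: (0.4400, 0.2600, 0.3000)
After 3 days: (0.4520, 0.2440, 0.3040)
P(in Marsh after 3 days) = 0.3040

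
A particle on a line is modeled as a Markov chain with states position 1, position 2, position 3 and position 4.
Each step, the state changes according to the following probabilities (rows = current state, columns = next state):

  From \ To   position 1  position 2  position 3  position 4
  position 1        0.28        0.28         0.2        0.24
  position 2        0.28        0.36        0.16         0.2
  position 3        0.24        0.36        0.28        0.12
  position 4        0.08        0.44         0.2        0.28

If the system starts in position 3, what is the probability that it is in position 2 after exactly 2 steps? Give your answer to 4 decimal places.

Propagate the distribution vector 2 steps from position 3.
After 0 steps: (0.0000, 0.0000, 1.0000, 0.0000)
After 1 step: (0.2400, 0.3600, 0.2800, 0.1200)
After 2 steps: (0.2448, 0.3504, 0.2080, 0.1968)
P(in position 2 after 2 steps) = 0.3504

0.3504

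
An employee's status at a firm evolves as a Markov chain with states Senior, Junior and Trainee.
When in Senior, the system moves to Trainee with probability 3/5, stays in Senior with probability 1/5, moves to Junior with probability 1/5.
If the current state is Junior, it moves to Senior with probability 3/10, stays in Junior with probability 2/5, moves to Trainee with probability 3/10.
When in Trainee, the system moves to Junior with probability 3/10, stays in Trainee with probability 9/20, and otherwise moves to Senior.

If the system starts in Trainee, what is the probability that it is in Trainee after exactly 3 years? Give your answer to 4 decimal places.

0.4421

Propagate the distribution vector 3 years from Trainee.
After 0 years: (0.0000, 0.0000, 1.0000)
After 1 year: (0.2500, 0.3000, 0.4500)
After 2 years: (0.2525, 0.3050, 0.4425)
After 3 years: (0.2526, 0.3053, 0.4421)
P(in Trainee after 3 years) = 0.4421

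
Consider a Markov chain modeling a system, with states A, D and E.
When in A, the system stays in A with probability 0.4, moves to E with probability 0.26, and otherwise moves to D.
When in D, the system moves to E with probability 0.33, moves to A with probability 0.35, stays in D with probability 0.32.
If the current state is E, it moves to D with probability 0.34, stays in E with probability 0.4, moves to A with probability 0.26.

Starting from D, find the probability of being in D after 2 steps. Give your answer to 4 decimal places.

Sum over the intermediate state after 1 step:
P = P(D→A)·P(A→D) + P(D→D)·P(D→D) + P(D→E)·P(E→D)
  = 0.35×0.34 + 0.32×0.32 + 0.33×0.34
  = 0.1190 + 0.1024 + 0.1122 = 0.3336

0.3336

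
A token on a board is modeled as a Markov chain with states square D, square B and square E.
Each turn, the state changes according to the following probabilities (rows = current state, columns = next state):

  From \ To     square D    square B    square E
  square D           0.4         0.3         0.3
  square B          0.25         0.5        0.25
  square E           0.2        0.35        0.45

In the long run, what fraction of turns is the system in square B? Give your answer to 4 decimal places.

0.3956

Let the stationary distribution be π with π = πP and π_1 + π_2 + π_3 = 1.
π_1 = 0.4·π_1 + 0.25·π_2 + 0.2·π_3
π_2 = 0.3·π_1 + 0.5·π_2 + 0.35·π_3
Solving with the normalization constraint gives π = (0.2747, 0.3956, 0.3297).
So the stationary probability of square B is 0.3956.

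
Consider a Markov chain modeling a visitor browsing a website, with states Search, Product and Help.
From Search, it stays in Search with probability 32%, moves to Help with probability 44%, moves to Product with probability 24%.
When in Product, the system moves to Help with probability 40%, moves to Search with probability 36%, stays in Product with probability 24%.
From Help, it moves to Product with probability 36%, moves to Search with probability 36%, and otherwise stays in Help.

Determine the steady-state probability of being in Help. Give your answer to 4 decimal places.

0.3695

Let the stationary distribution be π with π = πP and π_1 + π_2 + π_3 = 1.
π_1 = 0.32·π_1 + 0.36·π_2 + 0.36·π_3
π_2 = 0.24·π_1 + 0.24·π_2 + 0.36·π_3
Solving with the normalization constraint gives π = (0.3462, 0.2843, 0.3695).
So the stationary probability of Help is 0.3695.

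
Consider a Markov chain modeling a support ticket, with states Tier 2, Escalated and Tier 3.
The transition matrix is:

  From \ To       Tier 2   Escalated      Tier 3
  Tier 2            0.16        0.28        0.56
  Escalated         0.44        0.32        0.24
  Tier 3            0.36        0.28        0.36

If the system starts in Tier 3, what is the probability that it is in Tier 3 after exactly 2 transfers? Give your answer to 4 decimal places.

Sum over the intermediate state after 1 transfer:
P = P(Tier 3→Tier 2)·P(Tier 2→Tier 3) + P(Tier 3→Escalated)·P(Escalated→Tier 3) + P(Tier 3→Tier 3)·P(Tier 3→Tier 3)
  = 0.36×0.56 + 0.28×0.24 + 0.36×0.36
  = 0.2016 + 0.0672 + 0.1296 = 0.3984

0.3984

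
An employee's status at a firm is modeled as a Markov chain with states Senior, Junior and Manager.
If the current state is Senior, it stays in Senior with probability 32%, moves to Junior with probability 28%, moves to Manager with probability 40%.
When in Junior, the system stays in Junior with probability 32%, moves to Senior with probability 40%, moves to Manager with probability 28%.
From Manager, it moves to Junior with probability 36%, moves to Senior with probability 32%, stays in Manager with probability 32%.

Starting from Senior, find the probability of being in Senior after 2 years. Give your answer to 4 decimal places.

Sum over the intermediate state after 1 year:
P = P(Senior→Senior)·P(Senior→Senior) + P(Senior→Junior)·P(Junior→Senior) + P(Senior→Manager)·P(Manager→Senior)
  = 0.32×0.32 + 0.28×0.4 + 0.4×0.32
  = 0.1024 + 0.1120 + 0.1280 = 0.3424

0.3424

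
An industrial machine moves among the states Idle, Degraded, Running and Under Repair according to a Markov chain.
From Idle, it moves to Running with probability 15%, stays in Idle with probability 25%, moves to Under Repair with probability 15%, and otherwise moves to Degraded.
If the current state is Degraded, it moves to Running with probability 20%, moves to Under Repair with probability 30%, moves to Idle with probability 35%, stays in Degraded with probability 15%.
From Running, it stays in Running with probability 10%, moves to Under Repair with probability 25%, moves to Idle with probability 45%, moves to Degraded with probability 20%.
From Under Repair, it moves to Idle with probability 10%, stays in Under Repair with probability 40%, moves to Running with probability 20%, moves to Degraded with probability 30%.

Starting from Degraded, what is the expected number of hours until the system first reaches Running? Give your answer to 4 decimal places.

5.3361

Let t(s) be the expected number of hours to first reach Running from state s, with t(Running) = 0. Conditioning on the first hour:
t(Idle) = 1 + 0.25·t(Idle) + 0.45·t(Degraded) + 0.15·t(Under Repair)
t(Degraded) = 1 + 0.35·t(Idle) + 0.15·t(Degraded) + 0.3·t(Under Repair)
t(Under Repair) = 1 + 0.1·t(Idle) + 0.3·t(Degraded) + 0.4·t(Under Repair)
Solving: t(Idle) = 5.5882, t(Degraded) = 5.3361, t(Under Repair) = 5.2661.
Expected hours from Degraded to Running: 5.3361.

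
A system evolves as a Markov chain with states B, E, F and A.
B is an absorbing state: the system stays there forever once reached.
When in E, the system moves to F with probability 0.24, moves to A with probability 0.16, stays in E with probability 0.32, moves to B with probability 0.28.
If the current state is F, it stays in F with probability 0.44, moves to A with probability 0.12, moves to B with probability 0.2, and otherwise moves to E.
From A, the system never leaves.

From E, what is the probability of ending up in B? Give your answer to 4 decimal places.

Let h(s) be the probability of absorption at B starting from transient state s. Then h(B) = 1 and h(A) = 0. By first-step analysis:
h(E) = 0.28·1 + 0.32·h(E) + 0.24·h(F) + 0.16·0
h(F) = 0.2·1 + 0.24·h(E) + 0.44·h(F) + 0.12·0
Solving: h(E) = 0.6337, h(F) = 0.6287.
Starting from E, the probability is 0.6337.

0.6337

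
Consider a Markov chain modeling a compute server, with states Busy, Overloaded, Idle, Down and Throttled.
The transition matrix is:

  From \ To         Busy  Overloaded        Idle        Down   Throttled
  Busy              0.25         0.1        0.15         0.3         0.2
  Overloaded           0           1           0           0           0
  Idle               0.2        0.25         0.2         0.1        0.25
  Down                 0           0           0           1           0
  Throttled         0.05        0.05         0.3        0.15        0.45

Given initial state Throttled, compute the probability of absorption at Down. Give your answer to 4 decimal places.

0.5895

Let h(s) be the probability of absorption at Down starting from transient state s. Then h(Down) = 1 and h(Overloaded) = 0. By first-step analysis:
h(Busy) = 0.25·h(Busy) + 0.1·0 + 0.15·h(Idle) + 0.3·1 + 0.2·h(Throttled)
h(Idle) = 0.2·h(Busy) + 0.25·0 + 0.2·h(Idle) + 0.1·1 + 0.25·h(Throttled)
h(Throttled) = 0.05·h(Busy) + 0.05·0 + 0.3·h(Idle) + 0.15·1 + 0.45·h(Throttled)
Solving: h(Busy) = 0.6516, h(Idle) = 0.4721, h(Throttled) = 0.5895.
Starting from Throttled, the probability is 0.5895.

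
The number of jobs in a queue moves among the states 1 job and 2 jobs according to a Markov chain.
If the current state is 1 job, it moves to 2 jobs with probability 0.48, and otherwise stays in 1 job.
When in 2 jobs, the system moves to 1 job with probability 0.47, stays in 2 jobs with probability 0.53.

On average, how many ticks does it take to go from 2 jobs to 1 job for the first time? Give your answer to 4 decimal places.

Let t(s) be the expected number of ticks to first reach 1 job from state s, with t(1 job) = 0. Conditioning on the first tick:
t(2 jobs) = 1 + 0.53·t(2 jobs)
Solving: t(2 jobs) = 2.1277.
Expected ticks from 2 jobs to 1 job: 2.1277.

2.1277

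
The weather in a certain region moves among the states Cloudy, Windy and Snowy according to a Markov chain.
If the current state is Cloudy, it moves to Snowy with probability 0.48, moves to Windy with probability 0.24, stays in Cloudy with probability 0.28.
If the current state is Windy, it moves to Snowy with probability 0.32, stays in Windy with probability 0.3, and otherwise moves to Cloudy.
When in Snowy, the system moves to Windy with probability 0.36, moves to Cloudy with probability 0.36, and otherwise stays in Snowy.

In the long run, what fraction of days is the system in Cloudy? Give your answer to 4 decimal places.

Let the stationary distribution be π with π = πP and π_1 + π_2 + π_3 = 1.
π_1 = 0.28·π_1 + 0.38·π_2 + 0.36·π_3
π_2 = 0.24·π_1 + 0.3·π_2 + 0.36·π_3
Solving with the normalization constraint gives π = (0.3389, 0.3013, 0.3598).
So the stationary probability of Cloudy is 0.3389.

0.3389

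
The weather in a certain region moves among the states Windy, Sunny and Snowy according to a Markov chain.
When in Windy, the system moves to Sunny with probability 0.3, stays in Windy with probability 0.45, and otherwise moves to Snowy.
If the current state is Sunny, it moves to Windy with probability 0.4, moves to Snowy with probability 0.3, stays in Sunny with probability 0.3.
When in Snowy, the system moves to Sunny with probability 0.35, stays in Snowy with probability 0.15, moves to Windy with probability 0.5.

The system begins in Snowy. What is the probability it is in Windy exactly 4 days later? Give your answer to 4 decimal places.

Propagate the distribution vector 4 days from Snowy.
After 0 days: (0.0000, 0.0000, 1.0000)
After 1 day: (0.5000, 0.3500, 0.1500)
After 2 days: (0.4400, 0.3075, 0.2525)
After 3 days: (0.4473, 0.3126, 0.2401)
After 4 days: (0.4464, 0.3120, 0.2416)
P(in Windy after 4 days) = 0.4464

0.4464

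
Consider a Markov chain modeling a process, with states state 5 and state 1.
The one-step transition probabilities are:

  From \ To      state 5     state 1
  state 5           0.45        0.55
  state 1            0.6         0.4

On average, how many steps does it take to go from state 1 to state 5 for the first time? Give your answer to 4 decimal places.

1.6667

Let t(s) be the expected number of steps to first reach state 5 from state s, with t(state 5) = 0. Conditioning on the first step:
t(state 1) = 1 + 0.4·t(state 1)
Solving: t(state 1) = 1.6667.
Expected steps from state 1 to state 5: 1.6667.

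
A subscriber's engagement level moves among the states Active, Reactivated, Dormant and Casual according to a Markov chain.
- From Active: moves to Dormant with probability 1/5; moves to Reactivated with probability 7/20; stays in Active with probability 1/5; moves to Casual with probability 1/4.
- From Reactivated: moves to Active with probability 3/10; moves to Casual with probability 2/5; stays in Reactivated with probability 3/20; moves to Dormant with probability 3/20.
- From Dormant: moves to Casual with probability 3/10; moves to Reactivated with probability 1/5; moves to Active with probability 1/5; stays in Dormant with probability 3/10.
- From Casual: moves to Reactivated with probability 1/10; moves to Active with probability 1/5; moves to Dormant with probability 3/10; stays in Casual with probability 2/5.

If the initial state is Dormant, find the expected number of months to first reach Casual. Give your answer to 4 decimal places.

Let t(s) be the expected number of months to first reach Casual from state s, with t(Casual) = 0. Conditioning on the first month:
t(Active) = 1 + 0.2·t(Active) + 0.35·t(Reactivated) + 0.2·t(Dormant)
t(Reactivated) = 1 + 0.3·t(Active) + 0.15·t(Reactivated) + 0.15·t(Dormant)
t(Dormant) = 1 + 0.2·t(Active) + 0.2·t(Reactivated) + 0.3·t(Dormant)
Solving: t(Active) = 3.3307, t(Reactivated) = 2.9193, t(Dormant) = 3.2143.
Expected months from Dormant to Casual: 3.2143.

3.2143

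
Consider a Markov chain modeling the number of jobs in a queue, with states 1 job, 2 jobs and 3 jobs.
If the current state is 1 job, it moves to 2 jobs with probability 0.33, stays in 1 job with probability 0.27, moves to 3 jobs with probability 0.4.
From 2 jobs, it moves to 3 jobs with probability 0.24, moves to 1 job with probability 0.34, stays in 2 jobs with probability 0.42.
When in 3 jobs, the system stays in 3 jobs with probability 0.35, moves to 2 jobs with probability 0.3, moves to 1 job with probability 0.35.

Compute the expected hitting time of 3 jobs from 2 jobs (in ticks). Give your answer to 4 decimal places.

3.4383

Let t(s) be the expected number of ticks to first reach 3 jobs from state s, with t(3 jobs) = 0. Conditioning on the first tick:
t(1 job) = 1 + 0.27·t(1 job) + 0.33·t(2 jobs)
t(2 jobs) = 1 + 0.34·t(1 job) + 0.42·t(2 jobs)
Solving: t(1 job) = 2.9242, t(2 jobs) = 3.4383.
Expected ticks from 2 jobs to 3 jobs: 3.4383.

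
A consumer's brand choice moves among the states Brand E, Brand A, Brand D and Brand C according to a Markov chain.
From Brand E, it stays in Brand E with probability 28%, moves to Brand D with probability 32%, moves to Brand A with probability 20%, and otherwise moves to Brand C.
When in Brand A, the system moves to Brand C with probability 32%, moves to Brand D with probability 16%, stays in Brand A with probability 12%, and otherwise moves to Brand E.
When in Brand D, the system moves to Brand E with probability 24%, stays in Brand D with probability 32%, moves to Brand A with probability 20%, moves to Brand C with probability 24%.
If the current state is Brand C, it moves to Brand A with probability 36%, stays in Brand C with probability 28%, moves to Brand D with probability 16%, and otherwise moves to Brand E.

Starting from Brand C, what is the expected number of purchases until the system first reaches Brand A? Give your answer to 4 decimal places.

Let t(s) be the expected number of purchases to first reach Brand A from state s, with t(Brand A) = 0. Conditioning on the first purchase:
t(Brand E) = 1 + 0.28·t(Brand E) + 0.32·t(Brand D) + 0.2·t(Brand C)
t(Brand D) = 1 + 0.24·t(Brand E) + 0.32·t(Brand D) + 0.24·t(Brand C)
t(Brand C) = 1 + 0.2·t(Brand E) + 0.16·t(Brand D) + 0.28·t(Brand C)
Solving: t(Brand E) = 4.2238, t(Brand D) = 4.1946, t(Brand C) = 3.4943.
Expected purchases from Brand C to Brand A: 3.4943.

3.4943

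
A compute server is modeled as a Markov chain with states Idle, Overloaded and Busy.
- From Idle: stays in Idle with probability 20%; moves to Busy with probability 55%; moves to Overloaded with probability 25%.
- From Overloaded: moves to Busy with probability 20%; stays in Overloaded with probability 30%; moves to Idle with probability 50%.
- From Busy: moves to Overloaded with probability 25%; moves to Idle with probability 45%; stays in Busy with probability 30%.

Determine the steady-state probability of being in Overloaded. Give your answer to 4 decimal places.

Let the stationary distribution be π with π = πP and π_1 + π_2 + π_3 = 1.
π_1 = 0.2·π_1 + 0.5·π_2 + 0.45·π_3
π_2 = 0.25·π_1 + 0.3·π_2 + 0.25·π_3
Solving with the normalization constraint gives π = (0.3705, 0.2632, 0.3663).
So the stationary probability of Overloaded is 0.2632.

0.2632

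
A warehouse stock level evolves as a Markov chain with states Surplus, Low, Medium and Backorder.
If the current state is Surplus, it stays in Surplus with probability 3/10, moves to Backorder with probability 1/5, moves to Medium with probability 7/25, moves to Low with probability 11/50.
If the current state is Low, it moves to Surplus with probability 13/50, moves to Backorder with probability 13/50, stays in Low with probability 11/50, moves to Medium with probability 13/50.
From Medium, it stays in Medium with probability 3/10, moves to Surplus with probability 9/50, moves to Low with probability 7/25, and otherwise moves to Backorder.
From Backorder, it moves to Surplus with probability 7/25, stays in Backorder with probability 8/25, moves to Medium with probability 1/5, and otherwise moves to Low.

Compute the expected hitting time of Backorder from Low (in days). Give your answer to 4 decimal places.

4.1734

Let t(s) be the expected number of days to first reach Backorder from state s, with t(Backorder) = 0. Conditioning on the first day:
t(Surplus) = 1 + 0.3·t(Surplus) + 0.22·t(Low) + 0.28·t(Medium)
t(Low) = 1 + 0.26·t(Surplus) + 0.22·t(Low) + 0.26·t(Medium)
t(Medium) = 1 + 0.18·t(Surplus) + 0.28·t(Low) + 0.3·t(Medium)
Solving: t(Surplus) = 4.4356, t(Low) = 4.1734, t(Medium) = 4.2385.
Expected days from Low to Backorder: 4.1734.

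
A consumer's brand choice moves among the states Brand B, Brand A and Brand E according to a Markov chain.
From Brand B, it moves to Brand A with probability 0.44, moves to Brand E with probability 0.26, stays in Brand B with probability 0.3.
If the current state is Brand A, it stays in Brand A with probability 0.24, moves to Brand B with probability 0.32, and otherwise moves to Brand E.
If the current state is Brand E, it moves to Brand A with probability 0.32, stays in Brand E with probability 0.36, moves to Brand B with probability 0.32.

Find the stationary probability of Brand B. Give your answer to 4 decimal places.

Let the stationary distribution be π with π = πP and π_1 + π_2 + π_3 = 1.
π_1 = 0.3·π_1 + 0.32·π_2 + 0.32·π_3
π_2 = 0.44·π_1 + 0.24·π_2 + 0.32·π_3
Solving with the normalization constraint gives π = (0.3137, 0.3312, 0.3551).
So the stationary probability of Brand B is 0.3137.

0.3137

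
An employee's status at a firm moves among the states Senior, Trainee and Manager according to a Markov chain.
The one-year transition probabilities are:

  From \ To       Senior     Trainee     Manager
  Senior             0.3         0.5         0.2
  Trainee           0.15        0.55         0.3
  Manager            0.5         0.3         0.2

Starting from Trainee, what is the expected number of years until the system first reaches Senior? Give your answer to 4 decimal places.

Let t(s) be the expected number of years to first reach Senior from state s, with t(Senior) = 0. Conditioning on the first year:
t(Trainee) = 1 + 0.55·t(Trainee) + 0.3·t(Manager)
t(Manager) = 1 + 0.3·t(Trainee) + 0.2·t(Manager)
Solving: t(Trainee) = 4.0741, t(Manager) = 2.7778.
Expected years from Trainee to Senior: 4.0741.

4.0741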